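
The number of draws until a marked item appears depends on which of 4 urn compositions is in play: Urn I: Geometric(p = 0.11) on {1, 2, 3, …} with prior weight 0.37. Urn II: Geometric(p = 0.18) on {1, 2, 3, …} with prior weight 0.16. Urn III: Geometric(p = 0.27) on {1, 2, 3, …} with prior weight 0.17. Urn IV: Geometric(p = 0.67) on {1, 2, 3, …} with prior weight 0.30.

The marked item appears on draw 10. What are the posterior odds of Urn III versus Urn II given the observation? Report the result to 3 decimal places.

Only the two components matter; the odds are (w_i f_i(x)) / (w_j f_j(x)).
Component likelihoods at x = 10:
  L_I = 0.11·(1−0.11)^9 = 0.11·0.350356 = 0.0385392
  L_II = 0.18·(1−0.18)^9 = 0.18·0.16762 = 0.0301715
  L_III = 0.27·(1−0.27)^9 = 0.27·0.0588716 = 0.0158953
  L_IV = 0.67·(1−0.67)^9 = 0.67·4.64115e-05 = 3.10957e-05
Posterior odds = (w_III·L_III) / (w_II·L_II) = (0.17·0.0158953) / (0.16·0.0301715) = 0.00270221 / 0.00482744 ≈ 0.560

0.560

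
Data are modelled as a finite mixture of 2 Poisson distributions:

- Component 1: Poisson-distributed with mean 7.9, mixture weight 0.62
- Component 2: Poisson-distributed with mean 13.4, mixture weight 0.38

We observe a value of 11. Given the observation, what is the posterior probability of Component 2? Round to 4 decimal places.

By Bayes' theorem, P(k | x) = P(Z=k) f_k(x) / Σ_j P(Z=j) f_j(x).
Poisson probabilities:
  L_1 = 0.069473
  L_2 = 0.0949404
Prior × likelihood for each component:
  P(Z=1)·L_1 = 0.62 × 0.069473 = 0.0430732
  P(Z=2)·L_2 = 0.38 × 0.0949404 = 0.0360773
Marginal: 0.0430732 + 0.0360773 = 0.0791506
So the posterior for Component 2 is 0.0360773 / 0.0791506 ≈ 0.4558.

0.4558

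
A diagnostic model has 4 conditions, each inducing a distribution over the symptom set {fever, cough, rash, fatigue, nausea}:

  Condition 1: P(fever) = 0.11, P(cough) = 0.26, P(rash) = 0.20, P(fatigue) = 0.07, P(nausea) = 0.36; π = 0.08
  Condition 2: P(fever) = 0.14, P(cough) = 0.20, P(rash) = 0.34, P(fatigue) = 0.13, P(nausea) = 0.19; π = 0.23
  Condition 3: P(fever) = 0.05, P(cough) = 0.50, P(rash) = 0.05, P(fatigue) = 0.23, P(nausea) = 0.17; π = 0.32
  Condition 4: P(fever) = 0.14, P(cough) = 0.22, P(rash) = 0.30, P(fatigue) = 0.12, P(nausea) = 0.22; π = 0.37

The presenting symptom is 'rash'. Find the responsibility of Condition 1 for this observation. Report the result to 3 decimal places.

The responsibility of component k is π_k f_k(x) divided by Σ_j π_j f_j(x).
Component likelihoods at x = 'rash':
  f_1 = P(rash | comp) = 0.20
  f_2 = P(rash | comp) = 0.34
  f_3 = P(rash | comp) = 0.05
  f_4 = P(rash | comp) = 0.30
Unnormalised posteriors:
  π_1·f_1 = 0.08 × 0.2 = 0.016
  π_2·f_2 = 0.23 × 0.34 = 0.0782
  π_3·f_3 = 0.32 × 0.05 = 0.016
  π_4·f_4 = 0.37 × 0.3 = 0.111
Evidence: 0.016 + 0.0782 + 0.016 + 0.111 = 0.2212
P(Condition 1 | 'rash') ≈ 0.072

0.072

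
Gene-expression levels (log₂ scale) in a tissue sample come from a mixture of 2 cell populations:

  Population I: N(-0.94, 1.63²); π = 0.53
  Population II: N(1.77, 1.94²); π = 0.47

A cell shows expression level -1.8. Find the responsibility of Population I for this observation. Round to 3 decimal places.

By Bayes' theorem, P(k | x) = w_k f_k(x) / Σ_j w_j f_j(x).
Evaluate each component's likelihood at the observed value:
  f_I = (1/(1.63·√(2π)))·exp(−(-1.8−-0.94)²/(2·1.63²)) = 0.244750·exp(-0.13918) = 0.212949
  f_II = (1/(1.94·√(2π)))·exp(−(-1.8−1.77)²/(2·1.94²)) = 0.205640·exp(-1.69318) = 0.0378242
Unnormalised posteriors:
  w_I·f_I = 0.53 × 0.212949 = 0.112863
  w_II·f_II = 0.47 × 0.0378242 = 0.0177774
Sum: 0.112863 + 0.0177774 = 0.13064
Responsibility of Population I: 0.112863 / 0.13064 ≈ 0.864

0.864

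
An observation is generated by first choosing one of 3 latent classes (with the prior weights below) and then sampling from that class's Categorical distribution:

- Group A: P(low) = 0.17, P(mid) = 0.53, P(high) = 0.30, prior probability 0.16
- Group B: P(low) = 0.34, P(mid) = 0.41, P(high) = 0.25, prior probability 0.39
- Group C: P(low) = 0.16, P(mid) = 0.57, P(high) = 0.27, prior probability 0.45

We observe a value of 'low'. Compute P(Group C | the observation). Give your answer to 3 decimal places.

0.311

The responsibility of component k is w_k f_k(x) divided by Σ_j w_j f_j(x).
Categorical probabilities:
  p_A = P(low | comp) = 0.17
  p_B = P(low | comp) = 0.34
  p_C = P(low | comp) = 0.16
Unnormalised posteriors:
  w_A·p_A = 0.16 × 0.17 = 0.0272
  w_B·p_B = 0.39 × 0.34 = 0.1326
  w_C·p_C = 0.45 × 0.16 = 0.072
Denominator: 0.0272 + 0.1326 + 0.072 = 0.2318
So the posterior for Group C is 0.072 / 0.2318 ≈ 0.311.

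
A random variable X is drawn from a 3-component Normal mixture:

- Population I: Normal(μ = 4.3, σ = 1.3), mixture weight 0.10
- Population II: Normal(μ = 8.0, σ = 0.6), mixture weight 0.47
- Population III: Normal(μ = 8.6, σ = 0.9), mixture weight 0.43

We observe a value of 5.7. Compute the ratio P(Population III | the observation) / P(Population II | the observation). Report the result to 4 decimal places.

5.2670

Posterior odds = (w_i f_i(x)) / (w_j f_j(x)); the normalising sum cancels.
Evaluate each component's likelihood at the observed value:
  f_I = 0.171841
  f_II = 0.000428451
  f_III = 0.00246655
Odds = (0.43/0.47) × (0.00246655/0.000428451) = 0.914894 × 5.7569 ≈ 5.2670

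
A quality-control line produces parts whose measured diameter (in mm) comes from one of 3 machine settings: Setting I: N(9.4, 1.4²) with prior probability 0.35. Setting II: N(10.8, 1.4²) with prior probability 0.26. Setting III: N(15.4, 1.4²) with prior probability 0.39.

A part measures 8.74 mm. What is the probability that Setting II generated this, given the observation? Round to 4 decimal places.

The responsibility of component k is P(Z=k) f_k(x) divided by Σ_j P(Z=j) f_j(x).
Component likelihoods at x = 8.74 mm:
  p_I = 0.254989
  p_II = 0.0965242
  p_III = 3.47257e-06
Prior × likelihood for each component:
  P(Z=I)·p_I = 0.35 × 0.254989 = 0.0892463
  P(Z=II)·p_II = 0.26 × 0.0965242 = 0.0250963
  P(Z=III)·p_III = 0.39 × 3.47257e-06 = 1.3543e-06
Normaliser: 0.0892463 + 0.0250963 + 1.3543e-06 = 0.114344
P(Setting II | the observation) = 0.0250963 / 0.114344 ≈ 0.2195

0.2195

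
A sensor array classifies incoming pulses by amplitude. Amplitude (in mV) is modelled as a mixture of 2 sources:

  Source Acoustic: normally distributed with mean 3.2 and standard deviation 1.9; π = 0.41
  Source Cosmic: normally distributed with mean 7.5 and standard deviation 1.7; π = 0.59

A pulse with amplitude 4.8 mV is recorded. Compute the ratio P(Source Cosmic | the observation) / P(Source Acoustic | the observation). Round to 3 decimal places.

Since P(k|x) ∝ w_k f_k(x), the posterior odds are w_i f_i(x) / (w_j f_j(x)).
Component likelihoods at x = 4.8 mV:
  L_Acoustic = (1/(1.9·√(2π)))·exp(−(4.8−3.2)²/(2·1.9²)) = 0.209970·exp(-0.35457) = 0.147288
  L_Cosmic = (1/(1.7·√(2π)))·exp(−(4.8−7.5)²/(2·1.7²)) = 0.234672·exp(-1.26125) = 0.0664828
0.0392248 / 0.0603882 ≈ 0.650

0.650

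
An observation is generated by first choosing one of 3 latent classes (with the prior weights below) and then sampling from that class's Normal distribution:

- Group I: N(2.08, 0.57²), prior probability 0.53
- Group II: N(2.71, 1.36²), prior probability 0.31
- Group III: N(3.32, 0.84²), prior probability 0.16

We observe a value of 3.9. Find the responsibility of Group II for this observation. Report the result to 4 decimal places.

0.4995

Posterior ∝ prior × likelihood, so P(k | x) ∝ P(Z=k) f_k(x); normalise over all components.
Normal densities:
  f_I = (1/(0.57·√(2π)))·exp(−(3.9−2.08)²/(2·0.57²)) = 0.699899·exp(-5.09757) = 0.00427749
  f_II = (1/(1.36·√(2π)))·exp(−(3.9−2.71)²/(2·1.36²)) = 0.293340·exp(-0.38281) = 0.20004
  f_III = (1/(0.84·√(2π)))·exp(−(3.9−3.32)²/(2·0.84²)) = 0.474931·exp(-0.23838) = 0.3742
Unnormalised posteriors:
  P(Z=I)·f_I = 0.53 × 0.00427749 = 0.00226707
  P(Z=II)·f_II = 0.31 × 0.20004 = 0.0620125
  P(Z=III)·f_III = 0.16 × 0.3742 = 0.0598721
Marginal: 0.00226707 + 0.0620125 + 0.0598721 = 0.124152
P(Group II | data) ≈ 0.4995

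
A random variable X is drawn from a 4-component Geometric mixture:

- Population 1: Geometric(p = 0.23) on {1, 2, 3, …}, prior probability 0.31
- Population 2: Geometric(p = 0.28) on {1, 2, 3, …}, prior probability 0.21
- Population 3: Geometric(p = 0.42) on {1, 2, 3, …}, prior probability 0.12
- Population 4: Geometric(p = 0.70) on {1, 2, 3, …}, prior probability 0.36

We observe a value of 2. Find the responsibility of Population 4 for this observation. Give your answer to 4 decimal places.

The responsibility of component k is π_k f_k(x) divided by Σ_j π_j f_j(x).
Geometric probabilities:
  L_1 = 0.1771
  L_2 = 0.2016
  L_3 = 0.2436
  L_4 = 0.21
Multiply by the mixture weights:
  π_1·L_1 = 0.31 × 0.1771 = 0.054901
  π_2·L_2 = 0.21 × 0.2016 = 0.042336
  π_3·L_3 = 0.12 × 0.2436 = 0.029232
  π_4·L_4 = 0.36 × 0.21 = 0.0756
Denominator: 0.054901 + 0.042336 + 0.029232 + 0.0756 = 0.202069
P(Population 4 | the observation) ≈ 0.3741

0.3741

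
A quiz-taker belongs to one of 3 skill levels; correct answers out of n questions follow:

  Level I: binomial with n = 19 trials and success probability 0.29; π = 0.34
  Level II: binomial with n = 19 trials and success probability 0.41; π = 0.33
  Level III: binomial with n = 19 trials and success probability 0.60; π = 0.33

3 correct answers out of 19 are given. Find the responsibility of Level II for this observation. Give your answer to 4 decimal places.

Posterior ∝ prior × likelihood, so P(k | x) ∝ w_k f_k(x); normalise over all components.
Component likelihoods at x = 3 correct answers out of 19:
  L_I = C(19,3)·0.29^3·0.71^16 = 969·0.024389·0.00416998 = 0.0985488
  L_II = C(19,3)·0.41^3·0.59^16 = 969·0.068921·0.000215592 = 0.0143982
  L_III = C(19,3)·0.60^3·0.40^16 = 969·0.216·4.29497e-07 = 8.98954e-05
Prior × likelihood for each component:
  w_I·L_I = 0.34 × 0.0985488 = 0.0335066
  w_II·L_II = 0.33 × 0.0143982 = 0.0047514
  w_III·L_III = 0.33 × 8.98954e-05 = 2.96655e-05
Normaliser: 0.0335066 + 0.0047514 + 2.96655e-05 = 0.0382877
P(Level II | x) ≈ 0.1241

0.1241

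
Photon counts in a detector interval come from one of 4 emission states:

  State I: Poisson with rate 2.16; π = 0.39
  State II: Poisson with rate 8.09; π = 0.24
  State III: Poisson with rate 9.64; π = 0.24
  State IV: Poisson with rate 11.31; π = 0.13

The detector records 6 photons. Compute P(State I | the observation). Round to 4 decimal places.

0.1112

P(component k | x) = π_k·f_k(x) / marginal(x), where marginal(x) = Σ_j π_j·f_j(x).
Evaluate each component's likelihood at the observed value:
  f_I = 0.0162672
  f_II = 0.119376
  f_III = 0.0725322
  f_IV = 0.03561
Prior × likelihood for each component:
  π_I·f_I = 0.39 × 0.0162672 = 0.00634422
  π_II·f_II = 0.24 × 0.119376 = 0.0286502
  π_III·f_III = 0.24 × 0.0725322 = 0.0174077
  π_IV·f_IV = 0.13 × 0.03561 = 0.00462931
Evidence: 0.00634422 + 0.0286502 + 0.0174077 + 0.00462931 = 0.0570315
P(State I | 6 photons) = 0.00634422 / 0.0570315 ≈ 0.1112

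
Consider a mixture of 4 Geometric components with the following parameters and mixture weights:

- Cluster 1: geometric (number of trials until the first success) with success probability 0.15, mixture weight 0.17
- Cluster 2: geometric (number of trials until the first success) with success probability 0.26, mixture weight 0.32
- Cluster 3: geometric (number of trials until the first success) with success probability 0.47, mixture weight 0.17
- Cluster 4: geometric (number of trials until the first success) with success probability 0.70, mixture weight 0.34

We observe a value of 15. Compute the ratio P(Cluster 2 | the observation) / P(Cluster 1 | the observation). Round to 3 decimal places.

0.469

Only the two components matter; the odds are (π_i f_i(x)) / (π_j f_j(x)).
Evaluate each component's likelihood at the observed value:
  L_1 = 0.15·(1−0.15)^14 = 0.15·0.10277 = 0.0154155
  L_2 = 0.26·(1−0.26)^14 = 0.26·0.0147654 = 0.00383899
  L_3 = 0.47·(1−0.47)^14 = 0.47·0.000137995 = 6.48575e-05
  L_4 = 0.70·(1−0.70)^14 = 0.70·4.78297e-08 = 3.34808e-08
Posterior odds = (π_2·L_2) / (π_1·L_1) = (0.32·0.00383899) / (0.17·0.0154155) = 0.00122848 / 0.00262063 ≈ 0.469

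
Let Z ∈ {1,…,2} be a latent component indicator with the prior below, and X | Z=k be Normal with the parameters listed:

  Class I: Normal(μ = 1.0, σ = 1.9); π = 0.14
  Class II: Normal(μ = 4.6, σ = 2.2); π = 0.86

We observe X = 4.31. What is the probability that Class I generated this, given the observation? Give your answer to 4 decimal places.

0.0400

Posterior ∝ prior × likelihood, so P(k | x) ∝ π_k f_k(x); normalise over all components.
Evaluate each component's likelihood at the observed value:
  L_I = (1/(1.9·√(2π)))·exp(−(4.31−1.0)²/(2·1.9²)) = 0.209970·exp(-1.51747) = 0.0460394
  L_II = (1/(2.2·√(2π)))·exp(−(4.31−4.6)²/(2·2.2²)) = 0.181337·exp(-0.00869) = 0.179769
Weight by the priors:
  π_I·L_I = 0.14 × 0.0460394 = 0.00644552
  π_II·L_II = 0.86 × 0.179769 = 0.154601
Marginal: 0.00644552 + 0.154601 = 0.161047
Responsibility of Class I: 0.00644552 / 0.161047 ≈ 0.0400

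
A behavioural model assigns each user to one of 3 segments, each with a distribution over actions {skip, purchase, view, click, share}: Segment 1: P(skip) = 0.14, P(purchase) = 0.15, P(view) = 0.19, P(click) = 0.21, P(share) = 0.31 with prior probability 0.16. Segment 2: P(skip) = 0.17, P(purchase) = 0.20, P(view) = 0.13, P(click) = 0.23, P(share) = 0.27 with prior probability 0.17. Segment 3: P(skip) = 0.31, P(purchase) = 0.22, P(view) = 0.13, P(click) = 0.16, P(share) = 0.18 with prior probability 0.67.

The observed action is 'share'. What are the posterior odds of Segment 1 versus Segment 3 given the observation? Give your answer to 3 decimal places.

Posterior odds = (w_i f_i(x)) / (w_j f_j(x)); the normalising sum cancels.
Categorical probabilities:
  L_1 = 0.31
  L_2 = 0.27
  L_3 = 0.18
Odds = (0.16/0.67) × (0.31/0.18) = 0.238806 × 1.72222 ≈ 0.411

0.411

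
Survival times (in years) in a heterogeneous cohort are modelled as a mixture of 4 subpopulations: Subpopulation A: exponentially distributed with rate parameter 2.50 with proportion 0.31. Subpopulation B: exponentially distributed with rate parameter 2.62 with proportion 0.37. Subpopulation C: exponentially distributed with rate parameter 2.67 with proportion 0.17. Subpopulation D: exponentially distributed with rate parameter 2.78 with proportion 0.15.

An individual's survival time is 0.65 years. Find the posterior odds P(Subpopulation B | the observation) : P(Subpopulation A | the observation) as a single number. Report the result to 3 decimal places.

Posterior odds = (P(Z=i) f_i(x)) / (P(Z=j) f_j(x)); the normalising sum cancels.
Component likelihoods at x = 0.65 years:
  L_A = 0.492279
  L_B = 0.477197
  L_C = 0.470753
  L_D = 0.456325
Odds = (0.37/0.31) × (0.477197/0.492279) = 1.19355 × 0.969363 ≈ 1.157

1.157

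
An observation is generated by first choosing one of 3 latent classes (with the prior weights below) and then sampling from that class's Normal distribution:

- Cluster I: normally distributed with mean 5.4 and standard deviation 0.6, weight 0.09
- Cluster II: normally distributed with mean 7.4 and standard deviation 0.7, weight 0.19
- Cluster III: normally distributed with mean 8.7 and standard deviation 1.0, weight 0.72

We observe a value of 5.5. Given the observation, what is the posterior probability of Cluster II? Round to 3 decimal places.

0.043

P(component k | x) = π_k·f_k(x) / marginal(x), where marginal(x) = Σ_j π_j·f_j(x).
Evaluate each component's likelihood at the observed value:
  f_I = 0.655733
  f_II = 0.0143223
  f_III = 0.00238409
Weight by the priors:
  π_I·f_I = 0.09 × 0.655733 = 0.059016
  π_II·f_II = 0.19 × 0.0143223 = 0.00272124
  π_III·f_III = 0.72 × 0.00238409 = 0.00171654
Evidence: 0.059016 + 0.00272124 + 0.00171654 = 0.0634537
So the posterior for Cluster II is 0.00272124 / 0.0634537 ≈ 0.043.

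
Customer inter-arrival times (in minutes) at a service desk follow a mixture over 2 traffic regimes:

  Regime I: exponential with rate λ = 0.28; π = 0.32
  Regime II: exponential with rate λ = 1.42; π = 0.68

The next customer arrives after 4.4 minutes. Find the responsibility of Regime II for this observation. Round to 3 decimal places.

0.067

P(component k | x) = w_k·f_k(x) / marginal(x), where marginal(x) = Σ_j w_j·f_j(x).
Evaluate each component's likelihood at the observed value:
  p_I = 0.28·e^(−0.28·4.4) = 0.28·e^(−1.2320) = 0.0816784
  p_II = 1.42·e^(−1.42·4.4) = 1.42·e^(−6.2480) = 0.00274673
Unnormalised posteriors:
  w_I·p_I = 0.32 × 0.0816784 = 0.0261371
  w_II·p_II = 0.68 × 0.00274673 = 0.00186778
Sum: 0.0261371 + 0.00186778 = 0.0280049
P(Regime II | 4.4 minutes) ≈ 0.067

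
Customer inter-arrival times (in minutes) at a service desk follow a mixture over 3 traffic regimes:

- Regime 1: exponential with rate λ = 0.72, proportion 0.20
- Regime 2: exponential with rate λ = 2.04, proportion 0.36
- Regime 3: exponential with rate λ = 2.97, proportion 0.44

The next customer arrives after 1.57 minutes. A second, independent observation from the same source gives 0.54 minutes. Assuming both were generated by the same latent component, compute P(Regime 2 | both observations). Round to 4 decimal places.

0.4024

P(component k | x) = P(Z=k)·f_k(x) / marginal(x), where marginal(x) = Σ_j P(Z=j)·f_j(x).
Since both observations come from the same component, the likelihood for component k is f_k(x₁)·f_k(x₂).
  L_1 = [0.72·e^(−0.72·1.57) = 0.72·e^(−1.1304) = 0.232491] × [0.488066] = 0.113471
  L_2 = [2.04·e^(−2.04·1.57) = 2.04·e^(−3.2028) = 0.0829224] × [0.677971] = 0.056219
  L_3 = [2.97·e^(−2.97·1.57) = 2.97·e^(−4.6629) = 0.028034] × [0.597358] = 0.0167463
Prior × likelihood for each component:
  P(Z=1)·L_1 = 0.20 × 0.113471 = 0.0226942
  P(Z=2)·L_2 = 0.36 × 0.056219 = 0.0202388
  P(Z=3)·L_3 = 0.44 × 0.0167463 = 0.00736839
Sum: 0.0226942 + 0.0202388 + 0.00736839 = 0.0503014
Responsibility of Regime 2: 0.0202388 / 0.0503014 ≈ 0.4024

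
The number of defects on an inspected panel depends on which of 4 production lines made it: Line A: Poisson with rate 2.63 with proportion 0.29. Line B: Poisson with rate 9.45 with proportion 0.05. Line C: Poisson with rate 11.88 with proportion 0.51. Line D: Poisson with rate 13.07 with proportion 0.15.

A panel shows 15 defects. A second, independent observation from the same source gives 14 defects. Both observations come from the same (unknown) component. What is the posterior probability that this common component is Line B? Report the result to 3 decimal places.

0.011

By Bayes' theorem, P(k | x) = P(Z=k) f_k(x) / Σ_j P(Z=j) f_j(x).
Since both observations come from the same component, the likelihood for component k is f_k(x₁)·f_k(x₂).
  f_A = [e^(−2.63)·2.63^15/15! = 1.0981e-07] × [6.26293e-07] = 6.87733e-14
  f_B = [e^(−9.45)·9.45^15/15! = 0.025757] × [0.0408841] = 0.00105305
  f_C = [e^(−11.88)·11.88^15/15! = 0.0701986] × [0.0886346] = 0.00622203
  f_D = [e^(−13.07)·13.07^15/15! = 0.089414] × [0.102617] = 0.00917543
Weight by the priors:
  P(Z=A)·f_A = 0.29 × 6.87733e-14 = 1.99443e-14
  P(Z=B)·f_B = 0.05 × 0.00105305 = 5.26525e-05
  P(Z=C)·f_C = 0.51 × 0.00622203 = 0.00317323
  P(Z=D)·f_D = 0.15 × 0.00917543 = 0.00137631
Sum: 1.99443e-14 + 5.26525e-05 + 0.00317323 + 0.00137631 = 0.0046022
So the posterior for Line B is 5.26525e-05 / 0.0046022 ≈ 0.011.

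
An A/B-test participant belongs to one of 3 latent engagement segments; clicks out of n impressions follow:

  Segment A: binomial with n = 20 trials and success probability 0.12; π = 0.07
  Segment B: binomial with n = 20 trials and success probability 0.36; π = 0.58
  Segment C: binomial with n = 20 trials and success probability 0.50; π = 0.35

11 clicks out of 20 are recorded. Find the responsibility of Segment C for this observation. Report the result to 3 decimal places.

Apply Bayes' rule: the posterior for each component is proportional to its prior times its likelihood at x.
Evaluate each component's likelihood at the observed value:
  f_A = 3.94951e-06
  f_B = 0.0398248
  f_C = 0.160179
Unnormalised posteriors:
  π_A·f_A = 0.07 × 3.94951e-06 = 2.76466e-07
  π_B·f_B = 0.58 × 0.0398248 = 0.0230984
  π_C·f_C = 0.35 × 0.160179 = 0.0560627
Denominator: 2.76466e-07 + 0.0230984 + 0.0560627 = 0.0791613
P(Segment C | 11 clicks out of 20) = 0.0560627 / 0.0791613 ≈ 0.708

0.708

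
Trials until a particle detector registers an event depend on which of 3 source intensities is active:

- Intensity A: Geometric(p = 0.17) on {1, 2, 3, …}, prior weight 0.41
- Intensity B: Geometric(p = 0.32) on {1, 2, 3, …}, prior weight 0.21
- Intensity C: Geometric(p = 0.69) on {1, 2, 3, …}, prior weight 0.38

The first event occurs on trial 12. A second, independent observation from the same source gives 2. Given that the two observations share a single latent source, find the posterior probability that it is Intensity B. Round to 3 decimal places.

By Bayes' theorem, P(k | x) = π_k f_k(x) / Σ_j π_j f_j(x).
Since both observations come from the same component, the likelihood for component k is f_k(x₁)·f_k(x₂).
  f_A = [0.0218931] × [0.1411] = 0.00308912
  f_B = [0.0045999] × [0.2176] = 0.00100094
  f_C = [1.75318e-06] × [0.2139] = 3.75006e-07
Multiply by the mixture weights:
  π_A·f_A = 0.41 × 0.00308912 = 0.00126654
  π_B·f_B = 0.21 × 0.00100094 = 0.000210197
  π_C·f_C = 0.38 × 3.75006e-07 = 1.42502e-07
Evidence: 0.00126654 + 0.000210197 + 1.42502e-07 = 0.00147688
So the posterior for Intensity B is 0.000210197 / 0.00147688 ≈ 0.142.

0.142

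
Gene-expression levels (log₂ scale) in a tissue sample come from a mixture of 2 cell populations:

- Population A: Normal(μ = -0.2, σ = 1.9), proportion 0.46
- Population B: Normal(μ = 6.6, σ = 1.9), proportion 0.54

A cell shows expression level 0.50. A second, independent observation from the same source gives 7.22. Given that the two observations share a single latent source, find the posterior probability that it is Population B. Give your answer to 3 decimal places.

0.934

By Bayes' theorem, P(k | x) = w_k f_k(x) / Σ_j w_j f_j(x).
Since both observations come from the same component, the likelihood for component k is f_k(x₁)·f_k(x₂).
  f_A = [0.196192] × [0.00010243] = 2.0096e-05
  f_B = [0.00121315] × [0.199083] = 0.000241518
Prior × likelihood for each component:
  w_A·f_A = 0.46 × 2.0096e-05 = 9.24414e-06
  w_B·f_B = 0.54 × 0.000241518 = 0.00013042
Sum: 9.24414e-06 + 0.00013042 = 0.000139664
P(Population B | data) = 0.00013042 / 0.000139664 ≈ 0.934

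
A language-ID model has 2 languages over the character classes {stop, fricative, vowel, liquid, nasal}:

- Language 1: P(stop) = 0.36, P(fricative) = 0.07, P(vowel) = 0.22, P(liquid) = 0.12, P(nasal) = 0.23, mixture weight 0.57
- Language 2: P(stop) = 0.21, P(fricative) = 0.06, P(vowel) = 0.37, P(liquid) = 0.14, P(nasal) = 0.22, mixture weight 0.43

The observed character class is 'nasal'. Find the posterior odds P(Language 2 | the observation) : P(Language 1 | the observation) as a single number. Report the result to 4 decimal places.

0.7216

The posterior odds equal the prior odds times the likelihood ratio: (P(Z=i)/P(Z=j))·(f_i(x)/f_j(x)).
Evaluate each component's likelihood at the observed value:
  p_1 = P(nasal | comp) = 0.23
  p_2 = P(nasal | comp) = 0.22
Odds = (0.43/0.57) × (0.22/0.23) = 0.754386 × 0.956522 ≈ 0.7216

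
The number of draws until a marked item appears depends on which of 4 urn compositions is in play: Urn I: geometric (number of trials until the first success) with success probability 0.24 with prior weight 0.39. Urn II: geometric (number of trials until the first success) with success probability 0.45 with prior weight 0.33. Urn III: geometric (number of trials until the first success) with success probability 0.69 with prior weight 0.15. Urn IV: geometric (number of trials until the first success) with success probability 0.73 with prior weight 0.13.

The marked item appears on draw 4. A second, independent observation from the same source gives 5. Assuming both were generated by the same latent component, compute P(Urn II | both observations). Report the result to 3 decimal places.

0.235

The responsibility of component k is w_k f_k(x) divided by Σ_j w_j f_j(x).
Since both observations come from the same component, the likelihood for component k is f_k(x₁)·f_k(x₂).
  f_I = [0.105354] × [0.0800692] = 0.00843563
  f_II = [0.0748688] × [0.0411778] = 0.00308293
  f_III = [0.0205558] × [0.00637229] = 0.000130988
  f_IV = [0.0143686] × [0.00387952] = 5.57432e-05
Multiply by the mixture weights:
  w_I·f_I = 0.39 × 0.00843563 = 0.0032899
  w_II·f_II = 0.33 × 0.00308293 = 0.00101737
  w_III·f_III = 0.15 × 0.000130988 = 1.96481e-05
  w_IV·f_IV = 0.13 × 5.57432e-05 = 7.24662e-06
Normaliser: 0.0032899 + 0.00101737 + 1.96481e-05 + 7.24662e-06 = 0.00433416
P(Urn II | x₁, x₂) ≈ 0.235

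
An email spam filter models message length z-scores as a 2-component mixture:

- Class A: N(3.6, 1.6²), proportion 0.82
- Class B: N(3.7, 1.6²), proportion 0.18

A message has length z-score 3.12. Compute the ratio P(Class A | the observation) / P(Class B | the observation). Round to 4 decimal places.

Since P(k|x) ∝ w_k f_k(x), the posterior odds are w_i f_i(x) / (w_j f_j(x)).
Evaluate each component's likelihood at the observed value:
  p_A = (1/(1.6·√(2π)))·exp(−(3.12−3.6)²/(2·1.6²)) = 0.249339·exp(-0.04500) = 0.238367
  p_B = (1/(1.6·√(2π)))·exp(−(3.12−3.7)²/(2·1.6²)) = 0.249339·exp(-0.06570) = 0.233483
0.195461 / 0.042027 ≈ 4.6509

4.6509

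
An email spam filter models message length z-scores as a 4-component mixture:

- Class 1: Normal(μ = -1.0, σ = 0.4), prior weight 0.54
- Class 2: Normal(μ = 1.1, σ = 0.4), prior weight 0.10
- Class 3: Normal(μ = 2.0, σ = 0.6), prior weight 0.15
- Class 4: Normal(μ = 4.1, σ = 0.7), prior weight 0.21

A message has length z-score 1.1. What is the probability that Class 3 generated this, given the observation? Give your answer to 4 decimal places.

0.2451

The responsibility of component k is π_k f_k(x) divided by Σ_j π_j f_j(x).
Component likelihoods at x = 1.1:
  p_1 = 1.03212e-06
  p_2 = 0.997356
  p_3 = 0.215863
  p_4 = 5.8532e-05
Prior × likelihood for each component:
  π_1·p_1 = 0.54 × 1.03212e-06 = 5.57344e-07
  π_2·p_2 = 0.10 × 0.997356 = 0.0997356
  π_3·p_3 = 0.15 × 0.215863 = 0.0323794
  π_4·p_4 = 0.21 × 5.8532e-05 = 1.22917e-05
Evidence: 5.57344e-07 + 0.0997356 + 0.0323794 + 1.22917e-05 = 0.132128
P(Class 3 | the observation) = 0.0323794 / 0.132128 ≈ 0.2451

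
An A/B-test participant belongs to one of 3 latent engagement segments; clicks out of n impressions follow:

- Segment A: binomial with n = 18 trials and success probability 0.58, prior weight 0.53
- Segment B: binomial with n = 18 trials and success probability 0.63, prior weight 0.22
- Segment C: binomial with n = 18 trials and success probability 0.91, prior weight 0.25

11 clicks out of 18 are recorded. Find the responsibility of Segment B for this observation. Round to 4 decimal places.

0.2977

P(component k | x) = w_k·f_k(x) / marginal(x), where marginal(x) = Σ_j w_j·f_j(x).
Component likelihoods at x = 11 clicks out of 18:
  p_A = 0.183319
  p_B = 0.187462
  p_C = 0.000539396
Unnormalised posteriors:
  w_A·p_A = 0.53 × 0.183319 = 0.0971591
  w_B·p_B = 0.22 × 0.187462 = 0.0412416
  w_C·p_C = 0.25 × 0.000539396 = 0.000134849
Sum: 0.0971591 + 0.0412416 + 0.000134849 = 0.138536
Responsibility of Segment B: 0.0412416 / 0.138536 ≈ 0.2977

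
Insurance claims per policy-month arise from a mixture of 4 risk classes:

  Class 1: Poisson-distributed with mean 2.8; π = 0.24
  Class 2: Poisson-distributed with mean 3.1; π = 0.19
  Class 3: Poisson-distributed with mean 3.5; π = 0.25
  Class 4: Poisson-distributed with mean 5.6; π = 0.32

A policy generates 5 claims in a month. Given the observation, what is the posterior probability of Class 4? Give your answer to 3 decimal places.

0.422

P(component k | x) = π_k·f_k(x) / marginal(x), where marginal(x) = Σ_j π_j·f_j(x).
Component likelihoods at x = 5 claims:
  L_1 = e^(−2.8)·2.8^5/5! = 0.0872136
  L_2 = e^(−3.1)·3.1^5/5! = 0.107477
  L_3 = e^(−3.5)·3.5^5/5! = 0.132169
  L_4 = e^(−5.6)·5.6^5/5! = 0.169711
Unnormalised posteriors:
  π_1·L_1 = 0.24 × 0.0872136 = 0.0209313
  π_2·L_2 = 0.19 × 0.107477 = 0.0204206
  π_3·L_3 = 0.25 × 0.132169 = 0.0330421
  π_4·L_4 = 0.32 × 0.169711 = 0.0543075
Normaliser: 0.0209313 + 0.0204206 + 0.0330421 + 0.0543075 = 0.128701
P(Class 4 | 5 claims) = 0.0543075 / 0.128701 ≈ 0.422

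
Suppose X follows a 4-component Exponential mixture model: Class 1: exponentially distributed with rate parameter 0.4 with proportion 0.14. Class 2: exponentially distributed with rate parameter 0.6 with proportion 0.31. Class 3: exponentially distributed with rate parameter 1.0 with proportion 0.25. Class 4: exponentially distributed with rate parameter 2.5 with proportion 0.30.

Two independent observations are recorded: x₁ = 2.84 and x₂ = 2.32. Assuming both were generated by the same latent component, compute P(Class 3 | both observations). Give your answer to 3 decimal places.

Posterior ∝ prior × likelihood, so P(k | x) ∝ π_k f_k(x); normalise over all components.
Since both observations come from the same component, the likelihood for component k is f_k(x₁)·f_k(x₂).
  f_1 = [0.4·e^(−0.4·2.84) = 0.4·e^(−1.1360) = 0.12844] × [0.158137] = 0.0203112
  f_2 = [0.6·e^(−0.6·2.84) = 0.6·e^(−1.7040) = 0.109173] × [0.149147] = 0.0162827
  f_3 = [1.0·e^(−1.0·2.84) = 1.0·e^(−2.8400) = 0.0584257] × [0.0982736] = 0.0057417
  f_4 = [2.5·e^(−2.5·2.84) = 2.5·e^(−7.1000) = 0.00206276] × [0.00756889] = 1.56128e-05
Multiply by the mixture weights:
  π_1·f_1 = 0.14 × 0.0203112 = 0.00284357
  π_2·f_2 = 0.31 × 0.0162827 = 0.00504764
  π_3·f_3 = 0.25 × 0.0057417 = 0.00143542
  π_4·f_4 = 0.30 × 1.56128e-05 = 4.68384e-06
Normaliser: 0.00284357 + 0.00504764 + 0.00143542 + 4.68384e-06 = 0.00933132
P(Class 3 | x₁,x₂) ≈ 0.154

0.154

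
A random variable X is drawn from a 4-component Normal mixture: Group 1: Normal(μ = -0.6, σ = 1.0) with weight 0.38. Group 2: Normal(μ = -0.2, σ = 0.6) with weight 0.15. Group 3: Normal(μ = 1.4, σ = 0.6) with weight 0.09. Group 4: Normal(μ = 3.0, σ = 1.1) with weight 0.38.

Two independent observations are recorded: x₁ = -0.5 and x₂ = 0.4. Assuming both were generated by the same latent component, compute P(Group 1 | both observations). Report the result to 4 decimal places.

0.5064

Apply Bayes' rule: the posterior for each component is proportional to its prior times its likelihood at x.
Since both observations come from the same component, the likelihood for component k is f_k(x₁)·f_k(x₂).
  p_1 = [0.396953] × [0.241971] = 0.0960509
  p_2 = [0.586776] × [0.403285] = 0.236638
  p_3 = [0.00441829] × [0.165795] = 0.000732532
  p_4 = [0.00229681] × [0.0222006] = 5.09906e-05
Multiply by the mixture weights:
  P(Z=1)·p_1 = 0.38 × 0.0960509 = 0.0364993
  P(Z=2)·p_2 = 0.15 × 0.236638 = 0.0354956
  P(Z=3)·p_3 = 0.09 × 0.000732532 = 6.59279e-05
  P(Z=4)·p_4 = 0.38 × 5.09906e-05 = 1.93764e-05
Normaliser: 0.0364993 + 0.0354956 + 6.59279e-05 + 1.93764e-05 = 0.0720803
P(Group 1 | x₁, x₂) = 0.0364993 / 0.0720803 ≈ 0.5064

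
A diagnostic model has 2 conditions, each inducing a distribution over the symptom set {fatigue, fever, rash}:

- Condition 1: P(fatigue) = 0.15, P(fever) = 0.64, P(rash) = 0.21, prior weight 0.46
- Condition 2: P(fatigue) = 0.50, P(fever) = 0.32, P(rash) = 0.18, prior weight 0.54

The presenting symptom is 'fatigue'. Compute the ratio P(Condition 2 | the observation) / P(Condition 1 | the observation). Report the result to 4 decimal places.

The posterior odds equal the prior odds times the likelihood ratio: (π_i/π_j)·(f_i(x)/f_j(x)).
Component likelihoods at x = 'fatigue':
  L_1 = P(fatigue | comp) = 0.15
  L_2 = P(fatigue | comp) = 0.50
Odds = (0.54/0.46) × (0.5/0.15) = 1.17391 × 3.33333 ≈ 3.9130

3.9130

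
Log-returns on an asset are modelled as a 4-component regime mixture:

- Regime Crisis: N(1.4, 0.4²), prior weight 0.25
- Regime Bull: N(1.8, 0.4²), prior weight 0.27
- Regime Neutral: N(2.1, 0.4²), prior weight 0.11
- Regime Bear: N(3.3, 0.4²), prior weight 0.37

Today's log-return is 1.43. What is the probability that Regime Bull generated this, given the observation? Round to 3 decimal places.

0.389

By Bayes' theorem, P(k | x) = w_k f_k(x) / Σ_j w_j f_j(x).
Evaluate each component's likelihood at the observed value:
  p_Crisis = (1/(0.4·√(2π)))·exp(−(1.43−1.4)²/(2·0.4²)) = 0.997356·exp(-0.00281) = 0.994555
  p_Bull = (1/(0.4·√(2π)))·exp(−(1.43−1.8)²/(2·0.4²)) = 0.997356·exp(-0.42781) = 0.65021
  p_Neutral = (1/(0.4·√(2π)))·exp(−(1.43−2.1)²/(2·0.4²)) = 0.997356·exp(-1.40281) = 0.245254
  p_Bear = (1/(0.4·√(2π)))·exp(−(1.43−3.3)²/(2·0.4²)) = 0.997356·exp(-10.92781) = 1.79045e-05
Multiply by the mixture weights:
  w_Crisis·p_Crisis = 0.25 × 0.994555 = 0.248639
  w_Bull·p_Bull = 0.27 × 0.65021 = 0.175557
  w_Neutral·p_Neutral = 0.11 × 0.245254 = 0.026978
  w_Bear·p_Bear = 0.37 × 1.79045e-05 = 6.62465e-06
Sum: 0.248639 + 0.175557 + 0.026978 + 6.62465e-06 = 0.45118
So the posterior for Regime Bull is 0.175557 / 0.45118 ≈ 0.389.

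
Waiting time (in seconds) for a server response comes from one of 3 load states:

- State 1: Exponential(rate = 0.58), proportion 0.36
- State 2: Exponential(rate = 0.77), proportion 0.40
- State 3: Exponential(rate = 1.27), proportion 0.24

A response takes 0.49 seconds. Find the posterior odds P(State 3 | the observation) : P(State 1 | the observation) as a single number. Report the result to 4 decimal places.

Only the two components matter; the odds are (π_i f_i(x)) / (π_j f_j(x)).
Evaluate each component's likelihood at the observed value:
  L_1 = 0.58·e^(−0.58·0.49) = 0.58·e^(−0.2842) = 0.436517
  L_2 = 0.77·e^(−0.77·0.49) = 0.77·e^(−0.3773) = 0.527997
  L_3 = 1.27·e^(−1.27·0.49) = 1.27·e^(−0.6223) = 0.68162
0.163589 / 0.157146 ≈ 1.0410

1.0410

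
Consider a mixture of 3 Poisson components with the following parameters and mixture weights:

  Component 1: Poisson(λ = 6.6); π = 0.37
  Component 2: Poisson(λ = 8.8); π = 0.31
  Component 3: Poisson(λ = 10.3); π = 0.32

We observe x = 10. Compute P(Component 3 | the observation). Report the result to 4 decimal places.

0.4089

By Bayes' theorem, P(k | x) = π_k f_k(x) / Σ_j π_j f_j(x).
Evaluate each component's likelihood at the observed value:
  p_1 = 0.058794
  p_2 = 0.115684
  p_3 = 0.124559
Unnormalised posteriors:
  π_1·p_1 = 0.37 × 0.058794 = 0.0217538
  π_2·p_2 = 0.31 × 0.115684 = 0.035862
  π_3·p_3 = 0.32 × 0.124559 = 0.039859
Normaliser: 0.0217538 + 0.035862 + 0.039859 = 0.0974747
So the posterior for Component 3 is 0.039859 / 0.0974747 ≈ 0.4089.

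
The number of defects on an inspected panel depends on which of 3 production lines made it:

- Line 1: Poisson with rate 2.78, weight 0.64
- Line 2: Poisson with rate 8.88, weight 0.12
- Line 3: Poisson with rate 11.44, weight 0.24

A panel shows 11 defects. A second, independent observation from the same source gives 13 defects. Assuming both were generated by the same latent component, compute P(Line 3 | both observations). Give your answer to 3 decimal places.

The responsibility of component k is π_k f_k(x) divided by Σ_j π_j f_j(x).
Since both observations come from the same component, the likelihood for component k is f_k(x₁)·f_k(x₂).
  L_1 = [0.000119124] × [5.90151e-06] = 7.0301e-10
  L_2 = [0.0943739] × [0.0477038] = 0.004502
  L_3 = [0.118359] × [0.0992954] = 0.0117525
Weight by the priors:
  π_1·L_1 = 0.64 × 7.0301e-10 = 4.49927e-10
  π_2·L_2 = 0.12 × 0.004502 = 0.00054024
  π_3·L_3 = 0.24 × 0.0117525 = 0.0028206
Evidence: 4.49927e-10 + 0.00054024 + 0.0028206 = 0.00336084
P(Line 3 | x₁,x₂) = 0.0028206 / 0.00336084 ≈ 0.839

0.839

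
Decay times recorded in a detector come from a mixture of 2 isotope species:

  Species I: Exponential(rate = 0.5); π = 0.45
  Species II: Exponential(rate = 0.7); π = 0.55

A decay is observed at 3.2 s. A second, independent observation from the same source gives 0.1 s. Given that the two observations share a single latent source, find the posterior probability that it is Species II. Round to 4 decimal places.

Posterior ∝ prior × likelihood, so P(k | x) ∝ π_k f_k(x); normalise over all components.
Since both observations come from the same component, the likelihood for component k is f_k(x₁)·f_k(x₂).
  L_I = [0.5·e^(−0.5·3.2) = 0.5·e^(−1.6000) = 0.100948] × [0.475615] = 0.0480125
  L_II = [0.7·e^(−0.7·3.2) = 0.7·e^(−2.2400) = 0.074521] × [0.652676] = 0.048638
Multiply by the mixture weights:
  π_I·L_I = 0.45 × 0.0480125 = 0.0216056
  π_II·L_II = 0.55 × 0.048638 = 0.0267509
Denominator: 0.0216056 + 0.0267509 = 0.0483565
Responsibility of Species II: 0.0267509 / 0.0483565 ≈ 0.5532

0.5532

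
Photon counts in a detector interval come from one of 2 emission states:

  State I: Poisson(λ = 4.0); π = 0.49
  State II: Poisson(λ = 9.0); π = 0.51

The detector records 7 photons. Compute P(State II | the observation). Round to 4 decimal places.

Posterior ∝ prior × likelihood, so P(k | x) ∝ P(Z=k) f_k(x); normalise over all components.
Component likelihoods at x = 7 photons:
  f_I = 0.0595404
  f_II = 0.117116
Prior × likelihood for each component:
  P(Z=I)·f_I = 0.49 × 0.0595404 = 0.0291748
  P(Z=II)·f_II = 0.51 × 0.117116 = 0.0597292
Normaliser: 0.0291748 + 0.0597292 = 0.088904
P(State II | x) ≈ 0.6718

0.6718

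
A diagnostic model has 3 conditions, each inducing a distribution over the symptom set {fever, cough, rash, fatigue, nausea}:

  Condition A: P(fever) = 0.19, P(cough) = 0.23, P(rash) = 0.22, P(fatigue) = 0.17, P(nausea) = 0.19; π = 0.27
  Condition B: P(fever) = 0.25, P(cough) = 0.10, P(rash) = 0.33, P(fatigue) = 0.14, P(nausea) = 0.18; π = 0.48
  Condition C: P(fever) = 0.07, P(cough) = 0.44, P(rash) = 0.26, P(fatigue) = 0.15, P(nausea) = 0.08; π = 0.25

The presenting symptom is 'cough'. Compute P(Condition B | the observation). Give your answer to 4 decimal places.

0.2181

By Bayes' theorem, P(k | x) = P(Z=k) f_k(x) / Σ_j P(Z=j) f_j(x).
Component likelihoods at x = 'cough':
  L_A = 0.23
  L_B = 0.1
  L_C = 0.44
Unnormalised posteriors:
  P(Z=A)·L_A = 0.27 × 0.23 = 0.0621
  P(Z=B)·L_B = 0.48 × 0.1 = 0.048
  P(Z=C)·L_C = 0.25 × 0.44 = 0.11
Normaliser: 0.0621 + 0.048 + 0.11 = 0.2201
So the posterior for Condition B is 0.048 / 0.2201 ≈ 0.2181.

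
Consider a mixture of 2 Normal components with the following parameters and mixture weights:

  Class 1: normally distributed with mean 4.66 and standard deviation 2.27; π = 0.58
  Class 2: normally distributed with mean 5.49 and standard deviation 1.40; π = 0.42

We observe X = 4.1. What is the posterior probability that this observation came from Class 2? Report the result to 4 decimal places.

0.4251

Apply Bayes' rule: the posterior for each component is proportional to its prior times its likelihood at x.
Evaluate each component's likelihood at the observed value:
  f_1 = 0.170478
  f_2 = 0.174071
Weight by the priors:
  P(Z=1)·f_1 = 0.58 × 0.170478 = 0.0988774
  P(Z=2)·f_2 = 0.42 × 0.174071 = 0.0731097
Evidence: 0.0988774 + 0.0731097 = 0.171987
So the posterior for Class 2 is 0.0731097 / 0.171987 ≈ 0.4251.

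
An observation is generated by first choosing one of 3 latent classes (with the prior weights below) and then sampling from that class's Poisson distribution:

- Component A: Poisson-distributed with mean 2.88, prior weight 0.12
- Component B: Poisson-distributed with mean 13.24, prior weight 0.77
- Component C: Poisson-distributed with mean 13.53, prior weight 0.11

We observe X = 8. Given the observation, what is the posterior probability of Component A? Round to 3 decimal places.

0.021

By Bayes' theorem, P(k | x) = P(Z=k) f_k(x) / Σ_j P(Z=j) f_j(x).
Poisson probabilities:
  p_A = 0.00658948
  p_B = 0.0416413
  p_C = 0.0370559
Weight by the priors:
  P(Z=A)·p_A = 0.12 × 0.00658948 = 0.000790738
  P(Z=B)·p_B = 0.77 × 0.0416413 = 0.0320638
  P(Z=C)·p_C = 0.11 × 0.0370559 = 0.00407615
Denominator: 0.000790738 + 0.0320638 + 0.00407615 = 0.0369307
P(Component A | the observation) = 0.000790738 / 0.0369307 ≈ 0.021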